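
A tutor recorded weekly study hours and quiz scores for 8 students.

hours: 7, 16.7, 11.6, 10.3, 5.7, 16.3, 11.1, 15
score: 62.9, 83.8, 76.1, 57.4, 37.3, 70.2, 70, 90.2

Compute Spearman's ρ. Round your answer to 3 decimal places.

0.857

Rank hours: 2, 8, 5, 3, 1, 7, 4, 6
Rank score: 3, 7, 6, 2, 1, 5, 4, 8
d = rank(hours) − rank(score): -1, 1, -1, 1, 0, 2, 0, -2; Σd² = 12
ρ = 1 − 6Σd² / [n(n²−1)] = 1 − 6×12 / (8×63) = 1 − 72/504 ≈ 0.857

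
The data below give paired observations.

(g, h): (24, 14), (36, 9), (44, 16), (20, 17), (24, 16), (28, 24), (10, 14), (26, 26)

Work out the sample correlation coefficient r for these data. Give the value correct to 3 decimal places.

n = 8, Σg = 212, Σh = 136, Σg² = 6344, Σh² = 2526, Σgh = 3576
nΣgh − ΣgΣh = 28608 − 28832 = -224
nΣg² − (Σg)² = 50752 − 44944 = 5808; nΣh² − (Σh)² = 20208 − 18496 = 1712
r = -224 / √(5808 × 1712) = -224 / 3153.2992 ≈ -0.071

-0.071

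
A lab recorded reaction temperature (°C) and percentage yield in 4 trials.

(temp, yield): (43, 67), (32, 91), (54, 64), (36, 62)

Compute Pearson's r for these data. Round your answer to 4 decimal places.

-0.5998

n = 4, Σx = 165, Σy = 284, Σx² = 7085, Σy² = 20710, Σxy = 11481
nΣxy − ΣxΣy = 45924 − 46860 = -936
nΣx² − (Σx)² = 28340 − 27225 = 1115; nΣy² − (Σy)² = 82840 − 80656 = 2184
r = -936 / √(1115 × 2184) = -936 / 1560.4999 ≈ -0.5998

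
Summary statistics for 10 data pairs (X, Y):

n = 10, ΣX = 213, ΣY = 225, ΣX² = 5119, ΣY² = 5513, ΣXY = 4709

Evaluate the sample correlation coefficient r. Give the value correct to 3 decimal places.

-0.163

r = (nΣXY − ΣXΣY) / √[(nΣX² − (ΣX)²)(nΣY² − (ΣY)²)]
Numerator: 10×4709 − 213×225 = -835
Denominator: √[(51190 − 45369)(55130 − 50625)] = √[5821 × 4505] = 5120.8988
r = -835 / 5120.8988 ≈ -0.163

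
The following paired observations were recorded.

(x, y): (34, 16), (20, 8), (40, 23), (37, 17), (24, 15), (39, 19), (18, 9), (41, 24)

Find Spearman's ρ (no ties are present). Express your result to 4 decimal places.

0.9762

Rank x: 4, 2, 7, 5, 3, 6, 1, 8
Rank y: 4, 1, 7, 5, 3, 6, 2, 8
d = rank(x) − rank(y): 0, 1, 0, 0, 0, 0, -1, 0; Σd² = 2
ρ = 1 − 6Σd² / [n(n²−1)] = 1 − 6×2 / (8×63) = 1 − 12/504 ≈ 0.9762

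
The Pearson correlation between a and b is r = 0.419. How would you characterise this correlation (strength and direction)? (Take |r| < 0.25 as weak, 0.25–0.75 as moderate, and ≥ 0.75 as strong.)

moderate positive

r = 0.419 > 0 so the relationship is positive.
|r| = 0.419, which falls in the moderate range.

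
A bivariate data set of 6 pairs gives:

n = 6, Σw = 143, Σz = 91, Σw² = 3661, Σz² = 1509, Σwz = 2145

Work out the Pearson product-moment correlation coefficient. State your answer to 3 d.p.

r = (nΣwz − ΣwΣz) / √[(nΣw² − (Σw)²)(nΣz² − (Σz)²)]
Numerator: 6×2145 − 143×91 = -143
Denominator: √[(21966 − 20449)(9054 − 8281)] = √[1517 × 773] = 1082.8855
r = -143 / 1082.8855 ≈ -0.132

-0.132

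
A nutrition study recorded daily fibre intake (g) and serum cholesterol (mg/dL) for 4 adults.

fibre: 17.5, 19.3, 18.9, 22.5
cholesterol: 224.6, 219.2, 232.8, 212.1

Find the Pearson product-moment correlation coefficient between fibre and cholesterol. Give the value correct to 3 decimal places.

-0.738

n = 4, Σx = 78.2, Σy = 888.7, Σx² = 1542.2, Σy² = 197676.05, Σxy = 17333.23
nΣxy − ΣxΣy = 69332.92 − 69496.34 = -163.42
nΣx² − (Σx)² = 6168.8 − 6115.24 = 53.56; nΣy² − (Σy)² = 790704.2 − 789787.69 = 916.51
r = -163.42 / √(53.56 × 916.51) = -163.42 / 221.5587 ≈ -0.738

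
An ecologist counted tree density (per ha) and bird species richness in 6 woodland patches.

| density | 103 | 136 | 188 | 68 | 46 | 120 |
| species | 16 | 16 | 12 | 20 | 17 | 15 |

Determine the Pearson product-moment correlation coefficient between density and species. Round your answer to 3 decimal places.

n = 6, Σx = 661, Σy = 96, Σx² = 85589, Σy² = 1570, Σxy = 10022
nΣxy − ΣxΣy = 60132 − 63456 = -3324
nΣx² − (Σx)² = 513534 − 436921 = 76613; nΣy² − (Σy)² = 9420 − 9216 = 204
r = -3324 / √(76613 × 204) = -3324 / 3953.3596 ≈ -0.841

-0.841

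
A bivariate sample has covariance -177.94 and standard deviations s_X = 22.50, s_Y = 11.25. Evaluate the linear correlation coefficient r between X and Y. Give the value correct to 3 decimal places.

r = Cov(X,Y) / (s_X · s_Y) = -177.94 / (22.50 × 11.25)
  = -177.94 / 253.1250 ≈ -0.703

-0.703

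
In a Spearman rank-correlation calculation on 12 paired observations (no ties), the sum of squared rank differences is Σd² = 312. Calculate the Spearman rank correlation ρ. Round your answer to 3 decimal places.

-0.091

ρ = 1 − 6Σd² / [n(n²−1)] = 1 − 6×312 / (12×143)
  = 1 − 1872/1716 = 1 − 1.0909 ≈ -0.091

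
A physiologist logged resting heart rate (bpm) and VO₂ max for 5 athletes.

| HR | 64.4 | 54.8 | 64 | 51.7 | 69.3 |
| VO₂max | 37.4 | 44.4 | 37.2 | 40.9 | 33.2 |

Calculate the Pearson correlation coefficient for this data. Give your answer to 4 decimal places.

-0.8923

n = 5, Σx = 304.2, Σy = 193.1, Σx² = 18721.78, Σy² = 7529.01, Σxy = 11637.77
nΣxy − ΣxΣy = 58188.85 − 58741.02 = -552.17
nΣx² − (Σx)² = 93608.9 − 92537.64 = 1071.26; nΣy² − (Σy)² = 37645.05 − 37287.61 = 357.44
r = -552.17 / √(1071.26 × 357.44) = -552.17 / 618.7982 ≈ -0.8923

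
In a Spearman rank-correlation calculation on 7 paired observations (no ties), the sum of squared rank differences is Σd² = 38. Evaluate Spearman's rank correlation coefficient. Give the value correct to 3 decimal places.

0.321

ρ = 1 − 6Σd² / [n(n²−1)] = 1 − 6×38 / (7×48)
  = 1 − 228/336 = 1 − 0.6786 ≈ 0.321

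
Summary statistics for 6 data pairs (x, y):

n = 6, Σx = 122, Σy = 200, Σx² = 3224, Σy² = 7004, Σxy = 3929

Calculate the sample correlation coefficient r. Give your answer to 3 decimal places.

r = (nΣxy − ΣxΣy) / √[(nΣx² − (Σx)²)(nΣy² − (Σy)²)]
Numerator: 6×3929 − 122×200 = -826
Denominator: √[(19344 − 14884)(42024 − 40000)] = √[4460 × 2024] = 3004.5033
r = -826 / 3004.5033 ≈ -0.275

-0.275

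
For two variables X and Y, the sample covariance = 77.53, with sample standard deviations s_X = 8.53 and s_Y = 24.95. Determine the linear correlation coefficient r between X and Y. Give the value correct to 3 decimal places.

0.364

r = Cov(X,Y) / (s_X · s_Y) = 77.53 / (8.53 × 24.95)
  = 77.53 / 212.8235 ≈ 0.364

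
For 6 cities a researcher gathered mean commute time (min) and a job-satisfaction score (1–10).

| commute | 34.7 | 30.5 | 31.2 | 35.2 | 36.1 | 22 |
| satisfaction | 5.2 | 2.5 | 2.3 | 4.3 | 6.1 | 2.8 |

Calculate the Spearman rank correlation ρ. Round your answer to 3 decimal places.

0.714

Rank commute: 4, 2, 3, 5, 6, 1
Rank satisfaction: 5, 2, 1, 4, 6, 3
d = rank(commute) − rank(satisfaction): -1, 0, 2, 1, 0, -2; Σd² = 10
ρ = 1 − 6Σd² / [n(n²−1)] = 1 − 6×10 / (6×35) = 1 − 60/210 ≈ 0.714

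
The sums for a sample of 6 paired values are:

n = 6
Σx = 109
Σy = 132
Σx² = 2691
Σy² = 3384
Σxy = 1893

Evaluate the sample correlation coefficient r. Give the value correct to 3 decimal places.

-0.865

r = (nΣxy − ΣxΣy) / √[(nΣx² − (Σx)²)(nΣy² − (Σy)²)]
Numerator: 6×1893 − 109×132 = -3030
Denominator: √[(16146 − 11881)(20304 − 17424)] = √[4265 × 2880] = 3504.7396
r = -3030 / 3504.7396 ≈ -0.865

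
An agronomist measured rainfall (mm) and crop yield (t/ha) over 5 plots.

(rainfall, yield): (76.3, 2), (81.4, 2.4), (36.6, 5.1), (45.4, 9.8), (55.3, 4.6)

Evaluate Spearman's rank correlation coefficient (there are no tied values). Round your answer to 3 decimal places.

Rank rainfall: 4, 5, 1, 2, 3
Rank yield: 1, 2, 4, 5, 3
d = rank(rainfall) − rank(yield): 3, 3, -3, -3, 0; Σd² = 36
ρ = 1 − 6Σd² / [n(n²−1)] = 1 − 6×36 / (5×24) = 1 − 216/120 ≈ -0.800

-0.800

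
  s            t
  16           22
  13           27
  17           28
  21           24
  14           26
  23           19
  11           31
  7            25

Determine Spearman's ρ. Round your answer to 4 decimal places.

-0.5476

Rank s: 5, 3, 6, 7, 4, 8, 2, 1
Rank t: 2, 6, 7, 3, 5, 1, 8, 4
d = rank(s) − rank(t): 3, -3, -1, 4, -1, 7, -6, -3; Σd² = 130
ρ = 1 − 6Σd² / [n(n²−1)] = 1 − 6×130 / (8×63) = 1 − 780/504 ≈ -0.5476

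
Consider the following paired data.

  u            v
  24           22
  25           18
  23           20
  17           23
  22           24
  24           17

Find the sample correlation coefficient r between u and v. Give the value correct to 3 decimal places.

-0.619

n = 6, Σu = 135, Σv = 124, Σu² = 3079, Σv² = 2602, Σuv = 2765
nΣuv − ΣuΣv = 16590 − 16740 = -150
nΣu² − (Σu)² = 18474 − 18225 = 249; nΣv² − (Σv)² = 15612 − 15376 = 236
r = -150 / √(249 × 236) = -150 / 242.4129 ≈ -0.619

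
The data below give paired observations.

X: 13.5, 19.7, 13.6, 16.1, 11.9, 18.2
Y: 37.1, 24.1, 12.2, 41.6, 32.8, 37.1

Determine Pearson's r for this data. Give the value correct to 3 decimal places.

n = 6, ΣX = 93, ΣY = 184.9, ΣX² = 1487.36, ΣY² = 6288.87, ΣXY = 2876.84
nΣXY − ΣXΣY = 17261.04 − 17195.7 = 65.34
nΣX² − (ΣX)² = 8924.16 − 8649 = 275.16; nΣY² − (ΣY)² = 37733.22 − 34188.01 = 3545.21
r = 65.34 / √(275.16 × 3545.21) = 65.34 / 987.6740 ≈ 0.066

0.066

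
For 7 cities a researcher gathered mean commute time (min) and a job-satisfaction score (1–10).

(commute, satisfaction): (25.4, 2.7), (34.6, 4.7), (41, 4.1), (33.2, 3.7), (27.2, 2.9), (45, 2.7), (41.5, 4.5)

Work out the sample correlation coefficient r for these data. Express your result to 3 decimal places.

n = 7, Σx = 247.9, Σy = 25.3, Σx² = 9112.65, Σy² = 95.83, Σxy = 909.27
nΣxy − ΣxΣy = 6364.89 − 6271.87 = 93.02
nΣx² − (Σx)² = 63788.55 − 61454.41 = 2334.14; nΣy² − (Σy)² = 670.81 − 640.09 = 30.72
r = 93.02 / √(2334.14 × 30.72) = 93.02 / 267.7775 ≈ 0.347

0.347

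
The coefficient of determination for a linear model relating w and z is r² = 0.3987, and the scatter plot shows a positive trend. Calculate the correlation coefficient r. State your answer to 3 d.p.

|r| = √0.3987 = 0.631
The association is positive, so r = 0.631.

0.631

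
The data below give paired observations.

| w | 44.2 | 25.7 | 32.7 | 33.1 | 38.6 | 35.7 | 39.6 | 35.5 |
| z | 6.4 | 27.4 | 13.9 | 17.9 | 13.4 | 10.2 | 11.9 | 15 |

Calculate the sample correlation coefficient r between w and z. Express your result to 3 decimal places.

-0.912

n = 8, Σw = 285.1, Σz = 116.1, Σw² = 10371.89, Σz² = 1955.55, Σwz = 3919.2
nΣwz − ΣwΣz = 31353.6 − 33100.11 = -1746.51
nΣw² − (Σw)² = 82975.12 − 81282.01 = 1693.11; nΣz² − (Σz)² = 15644.4 − 13479.21 = 2165.19
r = -1746.51 / √(1693.11 × 2165.19) = -1746.51 / 1914.6553 ≈ -0.912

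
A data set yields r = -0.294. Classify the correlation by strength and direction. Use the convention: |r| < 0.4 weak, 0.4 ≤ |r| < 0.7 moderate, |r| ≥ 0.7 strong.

r = -0.294 < 0 so the relationship is negative.
|r| = 0.294, which falls in the weak range.

weak negative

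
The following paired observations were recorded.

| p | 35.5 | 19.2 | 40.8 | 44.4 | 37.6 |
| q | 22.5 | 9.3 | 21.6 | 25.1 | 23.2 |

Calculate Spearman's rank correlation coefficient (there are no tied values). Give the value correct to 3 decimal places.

0.700

Rank p: 2, 1, 4, 5, 3
Rank q: 3, 1, 2, 5, 4
d = rank(p) − rank(q): -1, 0, 2, 0, -1; Σd² = 6
ρ = 1 − 6Σd² / [n(n²−1)] = 1 − 6×6 / (5×24) = 1 − 36/120 ≈ 0.700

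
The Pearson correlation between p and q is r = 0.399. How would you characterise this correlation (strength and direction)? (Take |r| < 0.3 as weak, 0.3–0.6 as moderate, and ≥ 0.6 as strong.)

moderate positive

r = 0.399 > 0 so the relationship is positive.
|r| = 0.399, which falls in the moderate range.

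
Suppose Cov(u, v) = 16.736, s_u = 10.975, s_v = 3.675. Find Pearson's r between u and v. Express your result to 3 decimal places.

0.415

r = Cov(u,v) / (s_u · s_v) = 16.736 / (10.975 × 3.675)
  = 16.736 / 40.3331 ≈ 0.415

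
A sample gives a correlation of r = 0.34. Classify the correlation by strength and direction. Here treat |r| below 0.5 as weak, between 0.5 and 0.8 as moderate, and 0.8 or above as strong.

weak positive

r = 0.34 > 0 so the relationship is positive.
|r| = 0.34, which falls in the weak range.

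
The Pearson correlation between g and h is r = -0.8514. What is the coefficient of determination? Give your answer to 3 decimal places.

r² = (-0.8514)² = 0.725

0.725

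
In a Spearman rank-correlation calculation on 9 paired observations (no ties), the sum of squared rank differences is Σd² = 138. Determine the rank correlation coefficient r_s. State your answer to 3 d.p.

ρ = 1 − 6Σd² / [n(n²−1)] = 1 − 6×138 / (9×80)
  = 1 − 828/720 = 1 − 1.1500 ≈ -0.150

-0.150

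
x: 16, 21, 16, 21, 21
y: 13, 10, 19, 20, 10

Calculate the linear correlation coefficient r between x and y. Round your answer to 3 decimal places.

n = 5, Σx = 95, Σy = 72, Σx² = 1835, Σy² = 1130, Σxy = 1352
nΣxy − ΣxΣy = 6760 − 6840 = -80
nΣx² − (Σx)² = 9175 − 9025 = 150; nΣy² − (Σy)² = 5650 − 5184 = 466
r = -80 / √(150 × 466) = -80 / 264.3861 ≈ -0.303

-0.303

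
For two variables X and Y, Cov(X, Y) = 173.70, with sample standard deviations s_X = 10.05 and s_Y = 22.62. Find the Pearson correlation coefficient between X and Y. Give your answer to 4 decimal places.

r = Cov(X,Y) / (s_X · s_Y) = 173.70 / (10.05 × 22.62)
  = 173.70 / 227.3310 ≈ 0.7641

0.7641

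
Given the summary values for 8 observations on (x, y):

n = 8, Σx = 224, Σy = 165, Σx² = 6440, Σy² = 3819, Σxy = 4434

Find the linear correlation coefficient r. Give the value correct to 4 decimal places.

r = (nΣxy − ΣxΣy) / √[(nΣx² − (Σx)²)(nΣy² − (Σy)²)]
Numerator: 8×4434 − 224×165 = -1488
Denominator: √[(51520 − 50176)(30552 − 27225)] = √[1344 × 3327] = 2114.5893
r = -1488 / 2114.5893 ≈ -0.7037

-0.7037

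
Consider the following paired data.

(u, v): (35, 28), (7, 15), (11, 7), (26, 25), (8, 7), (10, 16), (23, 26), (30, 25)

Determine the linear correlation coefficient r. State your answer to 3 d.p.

n = 8, Σu = 150, Σv = 149, Σu² = 3664, Σv² = 3289, Σuv = 3376
nΣuv − ΣuΣv = 27008 − 22350 = 4658
nΣu² − (Σu)² = 29312 − 22500 = 6812; nΣv² − (Σv)² = 26312 − 22201 = 4111
r = 4658 / √(6812 × 4111) = 4658 / 5291.8930 ≈ 0.880

0.880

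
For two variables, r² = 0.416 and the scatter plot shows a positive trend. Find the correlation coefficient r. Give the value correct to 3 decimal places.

|r| = √0.416 = 0.645
The association is positive, so r = 0.645.

0.645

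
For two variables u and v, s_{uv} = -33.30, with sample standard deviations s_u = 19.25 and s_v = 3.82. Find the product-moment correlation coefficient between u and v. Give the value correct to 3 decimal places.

r = Cov(u,v) / (s_u · s_v) = -33.30 / (19.25 × 3.82)
  = -33.30 / 73.5350 ≈ -0.453

-0.453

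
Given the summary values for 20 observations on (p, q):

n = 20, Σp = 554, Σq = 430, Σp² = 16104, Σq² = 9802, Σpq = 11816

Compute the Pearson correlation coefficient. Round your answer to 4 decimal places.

-0.1462

r = (nΣpq − ΣpΣq) / √[(nΣp² − (Σp)²)(nΣq² − (Σq)²)]
Numerator: 20×11816 − 554×430 = -1900
Denominator: √[(322080 − 306916)(196040 − 184900)] = √[15164 × 11140] = 12997.1905
r = -1900 / 12997.1905 ≈ -0.1462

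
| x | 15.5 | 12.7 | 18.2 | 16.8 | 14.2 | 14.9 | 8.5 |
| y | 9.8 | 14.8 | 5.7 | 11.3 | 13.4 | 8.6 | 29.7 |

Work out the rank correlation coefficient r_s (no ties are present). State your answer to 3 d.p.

Rank x: 5, 2, 7, 6, 3, 4, 1
Rank y: 3, 6, 1, 4, 5, 2, 7
d = rank(x) − rank(y): 2, -4, 6, 2, -2, 2, -6; Σd² = 104
ρ = 1 − 6Σd² / [n(n²−1)] = 1 − 6×104 / (7×48) = 1 − 624/336 ≈ -0.857

-0.857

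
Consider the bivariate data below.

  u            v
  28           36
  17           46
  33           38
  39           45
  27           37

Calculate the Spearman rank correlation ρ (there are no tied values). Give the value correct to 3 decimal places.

-0.100

Rank u: 3, 1, 4, 5, 2
Rank v: 1, 5, 3, 4, 2
d = rank(u) − rank(v): 2, -4, 1, 1, 0; Σd² = 22
ρ = 1 − 6Σd² / [n(n²−1)] = 1 − 6×22 / (5×24) = 1 − 132/120 ≈ -0.100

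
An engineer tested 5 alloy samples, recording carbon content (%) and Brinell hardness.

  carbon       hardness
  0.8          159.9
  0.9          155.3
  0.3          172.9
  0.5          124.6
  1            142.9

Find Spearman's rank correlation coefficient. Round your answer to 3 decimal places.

Rank carbon: 3, 4, 1, 2, 5
Rank hardness: 4, 3, 5, 1, 2
d = rank(carbon) − rank(hardness): -1, 1, -4, 1, 3; Σd² = 28
ρ = 1 − 6Σd² / [n(n²−1)] = 1 − 6×28 / (5×24) = 1 − 168/120 ≈ -0.400

-0.400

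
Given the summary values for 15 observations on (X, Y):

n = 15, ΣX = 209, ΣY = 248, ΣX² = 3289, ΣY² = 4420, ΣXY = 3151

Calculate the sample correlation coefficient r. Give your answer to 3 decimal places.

r = (nΣXY − ΣXΣY) / √[(nΣX² − (ΣX)²)(nΣY² − (ΣY)²)]
Numerator: 15×3151 − 209×248 = -4567
Denominator: √[(49335 − 43681)(66300 − 61504)] = √[5654 × 4796] = 5207.3586
r = -4567 / 5207.3586 ≈ -0.877

-0.877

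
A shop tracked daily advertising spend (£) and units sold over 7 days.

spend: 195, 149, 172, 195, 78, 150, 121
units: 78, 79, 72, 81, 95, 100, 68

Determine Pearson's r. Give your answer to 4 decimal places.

n = 7, Σx = 1060, Σy = 573, Σx² = 171060, Σy² = 47719, Σxy = 85798
nΣxy − ΣxΣy = 600586 − 607380 = -6794
nΣx² − (Σx)² = 1197420 − 1123600 = 73820; nΣy² − (Σy)² = 334033 − 328329 = 5704
r = -6794 / √(73820 × 5704) = -6794 / 20519.9727 ≈ -0.3311

-0.3311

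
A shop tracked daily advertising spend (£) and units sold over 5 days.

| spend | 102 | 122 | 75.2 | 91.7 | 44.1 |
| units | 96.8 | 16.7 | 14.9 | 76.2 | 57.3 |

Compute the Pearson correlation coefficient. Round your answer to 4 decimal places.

-0.0563

n = 5, Σx = 435, Σy = 261.9, Σx² = 41296.74, Σy² = 18960.87, Σxy = 22545.95
nΣxy − ΣxΣy = 112729.75 − 113926.5 = -1196.75
nΣx² − (Σx)² = 206483.7 − 189225 = 17258.7; nΣy² − (Σy)² = 94804.35 − 68591.61 = 26212.74
r = -1196.75 / √(17258.7 × 26212.74) = -1196.75 / 21269.6454 ≈ -0.0563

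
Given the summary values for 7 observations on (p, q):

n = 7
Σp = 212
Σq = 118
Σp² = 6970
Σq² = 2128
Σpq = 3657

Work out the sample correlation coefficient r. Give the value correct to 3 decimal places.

r = (nΣpq − ΣpΣq) / √[(nΣp² − (Σp)²)(nΣq² − (Σq)²)]
Numerator: 7×3657 − 212×118 = 583
Denominator: √[(48790 − 44944)(14896 − 13924)] = √[3846 × 972] = 1933.4715
r = 583 / 1933.4715 ≈ 0.302

0.302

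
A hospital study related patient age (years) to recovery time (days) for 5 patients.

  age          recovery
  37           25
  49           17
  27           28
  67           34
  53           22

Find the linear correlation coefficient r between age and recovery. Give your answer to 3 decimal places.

n = 5, Σx = 233, Σy = 126, Σx² = 11797, Σy² = 3338, Σxy = 5958
nΣxy − ΣxΣy = 29790 − 29358 = 432
nΣx² − (Σx)² = 58985 − 54289 = 4696; nΣy² − (Σy)² = 16690 − 15876 = 814
r = 432 / √(4696 × 814) = 432 / 1955.1327 ≈ 0.221

0.221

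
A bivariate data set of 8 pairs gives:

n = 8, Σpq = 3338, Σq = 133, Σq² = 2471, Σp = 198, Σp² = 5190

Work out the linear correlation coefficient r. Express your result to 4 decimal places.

r = (nΣpq − ΣpΣq) / √[(nΣp² − (Σp)²)(nΣq² − (Σq)²)]
Numerator: 8×3338 − 198×133 = 370
Denominator: √[(41520 − 39204)(19768 − 17689)] = √[2316 × 2079] = 2194.3026
r = 370 / 2194.3026 ≈ 0.1686

0.1686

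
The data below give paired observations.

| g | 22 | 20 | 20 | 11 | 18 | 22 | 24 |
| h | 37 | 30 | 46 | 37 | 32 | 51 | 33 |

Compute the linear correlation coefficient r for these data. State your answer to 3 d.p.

n = 7, Σg = 137, Σh = 266, Σg² = 2789, Σh² = 10468, Σgh = 5231
nΣgh − ΣgΣh = 36617 − 36442 = 175
nΣg² − (Σg)² = 19523 − 18769 = 754; nΣh² − (Σh)² = 73276 − 70756 = 2520
r = 175 / √(754 × 2520) = 175 / 1378.4339 ≈ 0.127

0.127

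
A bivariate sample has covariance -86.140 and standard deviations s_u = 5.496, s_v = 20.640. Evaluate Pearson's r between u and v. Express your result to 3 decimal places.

-0.759

r = Cov(u,v) / (s_u · s_v) = -86.140 / (5.496 × 20.640)
  = -86.140 / 113.4374 ≈ -0.759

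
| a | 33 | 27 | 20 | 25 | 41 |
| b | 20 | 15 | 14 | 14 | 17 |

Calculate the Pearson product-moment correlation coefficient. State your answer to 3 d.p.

0.680

n = 5, Σa = 146, Σb = 80, Σa² = 4524, Σb² = 1306, Σab = 2392
nΣab − ΣaΣb = 11960 − 11680 = 280
nΣa² − (Σa)² = 22620 − 21316 = 1304; nΣb² − (Σb)² = 6530 − 6400 = 130
r = 280 / √(1304 × 130) = 280 / 411.7281 ≈ 0.680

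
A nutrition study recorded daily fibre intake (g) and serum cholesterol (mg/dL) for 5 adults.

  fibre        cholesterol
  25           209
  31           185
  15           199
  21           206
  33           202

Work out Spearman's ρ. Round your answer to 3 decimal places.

Rank fibre: 3, 4, 1, 2, 5
Rank cholesterol: 5, 1, 2, 4, 3
d = rank(fibre) − rank(cholesterol): -2, 3, -1, -2, 2; Σd² = 22
ρ = 1 − 6Σd² / [n(n²−1)] = 1 − 6×22 / (5×24) = 1 − 132/120 ≈ -0.100

-0.100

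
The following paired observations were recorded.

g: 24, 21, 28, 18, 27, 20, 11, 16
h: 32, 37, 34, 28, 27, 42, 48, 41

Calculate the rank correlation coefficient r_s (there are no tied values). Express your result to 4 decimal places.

-0.6190

Rank g: 6, 5, 8, 3, 7, 4, 1, 2
Rank h: 3, 5, 4, 2, 1, 7, 8, 6
d = rank(g) − rank(h): 3, 0, 4, 1, 6, -3, -7, -4; Σd² = 136
ρ = 1 − 6Σd² / [n(n²−1)] = 1 − 6×136 / (8×63) = 1 − 816/504 ≈ -0.6190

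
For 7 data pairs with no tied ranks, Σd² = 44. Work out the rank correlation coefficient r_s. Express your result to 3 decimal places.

ρ = 1 − 6Σd² / [n(n²−1)] = 1 − 6×44 / (7×48)
  = 1 − 264/336 = 1 − 0.7857 ≈ 0.214

0.214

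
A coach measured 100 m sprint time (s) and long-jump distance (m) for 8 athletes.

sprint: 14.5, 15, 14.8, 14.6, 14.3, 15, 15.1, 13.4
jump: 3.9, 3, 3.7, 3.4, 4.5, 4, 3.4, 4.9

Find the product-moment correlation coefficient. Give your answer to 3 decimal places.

-0.828

n = 8, Σx = 116.7, Σy = 30.8, Σx² = 1704.51, Σy² = 121.28, Σxy = 447.3
nΣxy − ΣxΣy = 3578.4 − 3594.36 = -15.96
nΣx² − (Σx)² = 13636.08 − 13618.89 = 17.19; nΣy² − (Σy)² = 970.24 − 948.64 = 21.6
r = -15.96 / √(17.19 × 21.6) = -15.96 / 19.2693 ≈ -0.828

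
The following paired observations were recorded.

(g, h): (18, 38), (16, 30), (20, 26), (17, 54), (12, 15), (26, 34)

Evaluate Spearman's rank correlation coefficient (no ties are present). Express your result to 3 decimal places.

Rank g: 4, 2, 5, 3, 1, 6
Rank h: 5, 3, 2, 6, 1, 4
d = rank(g) − rank(h): -1, -1, 3, -3, 0, 2; Σd² = 24
ρ = 1 − 6Σd² / [n(n²−1)] = 1 − 6×24 / (6×35) = 1 − 144/210 ≈ 0.314

0.314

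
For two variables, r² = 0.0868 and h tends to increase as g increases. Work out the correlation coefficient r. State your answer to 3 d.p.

|r| = √0.0868 = 0.295
The association is positive, so r = 0.295.

0.295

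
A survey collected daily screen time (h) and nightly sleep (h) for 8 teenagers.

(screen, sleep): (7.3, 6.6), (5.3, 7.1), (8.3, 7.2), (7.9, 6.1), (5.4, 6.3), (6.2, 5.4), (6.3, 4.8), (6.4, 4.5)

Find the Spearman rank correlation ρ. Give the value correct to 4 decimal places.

0.1190

Rank screen: 6, 1, 8, 7, 2, 3, 4, 5
Rank sleep: 6, 7, 8, 4, 5, 3, 2, 1
d = rank(screen) − rank(sleep): 0, -6, 0, 3, -3, 0, 2, 4; Σd² = 74
ρ = 1 − 6Σd² / [n(n²−1)] = 1 − 6×74 / (8×63) = 1 − 444/504 ≈ 0.1190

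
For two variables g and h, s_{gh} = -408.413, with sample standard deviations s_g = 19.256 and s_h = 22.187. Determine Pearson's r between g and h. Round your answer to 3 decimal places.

r = Cov(g,h) / (s_g · s_h) = -408.413 / (19.256 × 22.187)
  = -408.413 / 427.2329 ≈ -0.956

-0.956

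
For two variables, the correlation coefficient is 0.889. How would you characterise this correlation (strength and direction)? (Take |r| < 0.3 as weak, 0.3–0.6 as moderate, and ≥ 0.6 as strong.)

strong positive

r = 0.889 > 0 so the relationship is positive.
|r| = 0.889, which falls in the strong range.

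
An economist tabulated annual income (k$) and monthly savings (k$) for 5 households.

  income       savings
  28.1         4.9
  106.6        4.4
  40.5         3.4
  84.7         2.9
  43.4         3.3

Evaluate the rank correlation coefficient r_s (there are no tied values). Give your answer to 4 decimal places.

Rank income: 1, 5, 2, 4, 3
Rank savings: 5, 4, 3, 1, 2
d = rank(income) − rank(savings): -4, 1, -1, 3, 1; Σd² = 28
ρ = 1 − 6Σd² / [n(n²−1)] = 1 − 6×28 / (5×24) = 1 − 168/120 ≈ -0.4000

-0.4000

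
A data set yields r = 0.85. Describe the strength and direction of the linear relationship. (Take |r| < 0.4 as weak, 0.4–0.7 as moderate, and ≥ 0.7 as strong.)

strong positive

r = 0.85 > 0 so the relationship is positive.
|r| = 0.85, which falls in the strong range.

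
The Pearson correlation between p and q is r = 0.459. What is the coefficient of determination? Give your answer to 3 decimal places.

r² = (0.459)² = 0.211

0.211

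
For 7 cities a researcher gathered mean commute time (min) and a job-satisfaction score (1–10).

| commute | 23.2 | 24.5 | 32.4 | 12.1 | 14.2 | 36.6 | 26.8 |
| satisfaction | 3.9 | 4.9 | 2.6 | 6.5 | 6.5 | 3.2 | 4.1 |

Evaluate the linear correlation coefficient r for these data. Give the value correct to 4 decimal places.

n = 7, Σx = 169.8, Σy = 31.7, Σx² = 4594.1, Σy² = 157.53, Σxy = 692.72
nΣxy − ΣxΣy = 4849.04 − 5382.66 = -533.62
nΣx² − (Σx)² = 32158.7 − 28832.04 = 3326.66; nΣy² − (Σy)² = 1102.71 − 1004.89 = 97.82
r = -533.62 / √(3326.66 × 97.82) = -533.62 / 570.4506 ≈ -0.9354

-0.9354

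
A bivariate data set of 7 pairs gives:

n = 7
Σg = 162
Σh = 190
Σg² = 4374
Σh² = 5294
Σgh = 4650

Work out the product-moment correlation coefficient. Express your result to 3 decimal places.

0.865

r = (nΣgh − ΣgΣh) / √[(nΣg² − (Σg)²)(nΣh² − (Σh)²)]
Numerator: 7×4650 − 162×190 = 1770
Denominator: √[(30618 − 26244)(37058 − 36100)] = √[4374 × 958] = 2047.0203
r = 1770 / 2047.0203 ≈ 0.865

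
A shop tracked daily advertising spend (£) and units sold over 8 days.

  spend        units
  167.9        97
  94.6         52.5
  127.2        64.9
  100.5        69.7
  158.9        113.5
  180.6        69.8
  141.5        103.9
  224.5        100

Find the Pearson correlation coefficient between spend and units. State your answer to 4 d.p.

0.5928

n = 8, Σx = 1195.7, Σy = 671.3, Σx² = 191707.73, Σy² = 59784.85, Σxy = 104305.81
nΣxy − ΣxΣy = 834446.48 − 802673.41 = 31773.07
nΣx² − (Σx)² = 1533661.84 − 1429698.49 = 103963.35; nΣy² − (Σy)² = 478278.8 − 450643.69 = 27635.11
r = 31773.07 / √(103963.35 × 27635.11) = 31773.07 / 53600.7333 ≈ 0.5928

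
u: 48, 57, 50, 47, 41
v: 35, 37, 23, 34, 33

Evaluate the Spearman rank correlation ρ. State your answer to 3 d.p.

Rank u: 3, 5, 4, 2, 1
Rank v: 4, 5, 1, 3, 2
d = rank(u) − rank(v): -1, 0, 3, -1, -1; Σd² = 12
ρ = 1 − 6Σd² / [n(n²−1)] = 1 − 6×12 / (5×24) = 1 − 72/120 ≈ 0.400

0.400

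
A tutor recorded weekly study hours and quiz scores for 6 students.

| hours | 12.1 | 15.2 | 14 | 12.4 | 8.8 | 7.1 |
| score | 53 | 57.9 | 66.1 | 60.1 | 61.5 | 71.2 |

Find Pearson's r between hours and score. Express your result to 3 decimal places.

n = 6, Σx = 69.6, Σy = 369.8, Σx² = 855.06, Σy² = 22994.32, Σxy = 4238.74
nΣxy − ΣxΣy = 25432.44 − 25738.08 = -305.64
nΣx² − (Σx)² = 5130.36 − 4844.16 = 286.2; nΣy² − (Σy)² = 137965.92 − 136752.04 = 1213.88
r = -305.64 / √(286.2 × 1213.88) = -305.64 / 589.4170 ≈ -0.519

-0.519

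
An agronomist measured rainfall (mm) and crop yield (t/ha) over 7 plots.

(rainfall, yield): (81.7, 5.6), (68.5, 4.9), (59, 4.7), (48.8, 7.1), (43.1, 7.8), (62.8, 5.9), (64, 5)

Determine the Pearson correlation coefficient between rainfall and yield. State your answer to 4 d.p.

-0.6946

n = 7, Σx = 427.9, Σy = 41, Σx² = 27127.03, Σy² = 248.52, Σxy = 2443.65
nΣxy − ΣxΣy = 17105.55 − 17543.9 = -438.35
nΣx² − (Σx)² = 189889.21 − 183098.41 = 6790.8; nΣy² − (Σy)² = 1739.64 − 1681 = 58.64
r = -438.35 / √(6790.8 × 58.64) = -438.35 / 631.0408 ≈ -0.6946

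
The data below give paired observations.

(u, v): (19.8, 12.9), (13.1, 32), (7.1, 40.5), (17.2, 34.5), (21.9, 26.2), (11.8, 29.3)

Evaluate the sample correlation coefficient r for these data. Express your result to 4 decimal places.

n = 6, Σu = 90.9, Σv = 175.4, Σu² = 1528.75, Σv² = 5565.84, Σuv = 2475.09
nΣuv − ΣuΣv = 14850.54 − 15943.86 = -1093.32
nΣu² − (Σu)² = 9172.5 − 8262.81 = 909.69; nΣv² − (Σv)² = 33395.04 − 30765.16 = 2629.88
r = -1093.32 / √(909.69 × 2629.88) = -1093.32 / 1546.7306 ≈ -0.7069

-0.7069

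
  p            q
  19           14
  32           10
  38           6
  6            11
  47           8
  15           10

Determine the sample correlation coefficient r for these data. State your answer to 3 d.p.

-0.658

n = 6, Σp = 157, Σq = 59, Σp² = 5299, Σq² = 617, Σpq = 1406
nΣpq − ΣpΣq = 8436 − 9263 = -827
nΣp² − (Σp)² = 31794 − 24649 = 7145; nΣq² − (Σq)² = 3702 − 3481 = 221
r = -827 / √(7145 × 221) = -827 / 1256.6006 ≈ -0.658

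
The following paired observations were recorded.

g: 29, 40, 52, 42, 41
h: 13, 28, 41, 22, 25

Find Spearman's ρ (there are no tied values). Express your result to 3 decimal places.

0.600

Rank g: 1, 2, 5, 4, 3
Rank h: 1, 4, 5, 2, 3
d = rank(g) − rank(h): 0, -2, 0, 2, 0; Σd² = 8
ρ = 1 − 6Σd² / [n(n²−1)] = 1 − 6×8 / (5×24) = 1 − 48/120 ≈ 0.600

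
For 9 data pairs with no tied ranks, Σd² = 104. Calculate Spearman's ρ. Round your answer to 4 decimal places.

0.1333

ρ = 1 − 6Σd² / [n(n²−1)] = 1 − 6×104 / (9×80)
  = 1 − 624/720 = 1 − 0.86667 ≈ 0.1333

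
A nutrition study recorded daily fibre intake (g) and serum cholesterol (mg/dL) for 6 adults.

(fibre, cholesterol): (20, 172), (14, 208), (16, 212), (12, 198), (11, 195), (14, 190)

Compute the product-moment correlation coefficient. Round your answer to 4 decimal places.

n = 6, Σx = 87, Σy = 1175, Σx² = 1313, Σy² = 231121, Σxy = 16925
nΣxy − ΣxΣy = 101550 − 102225 = -675
nΣx² − (Σx)² = 7878 − 7569 = 309; nΣy² − (Σy)² = 1386726 − 1380625 = 6101
r = -675 / √(309 × 6101) = -675 / 1373.0291 ≈ -0.4916

-0.4916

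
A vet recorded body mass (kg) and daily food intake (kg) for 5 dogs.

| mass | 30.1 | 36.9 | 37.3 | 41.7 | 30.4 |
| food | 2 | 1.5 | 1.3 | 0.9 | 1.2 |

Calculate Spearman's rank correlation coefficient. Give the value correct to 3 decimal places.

Rank mass: 1, 3, 4, 5, 2
Rank food: 5, 4, 3, 1, 2
d = rank(mass) − rank(food): -4, -1, 1, 4, 0; Σd² = 34
ρ = 1 − 6Σd² / [n(n²−1)] = 1 − 6×34 / (5×24) = 1 − 204/120 ≈ -0.700

-0.700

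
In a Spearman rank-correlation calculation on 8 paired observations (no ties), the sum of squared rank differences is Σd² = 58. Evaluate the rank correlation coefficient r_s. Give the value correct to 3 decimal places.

0.310

ρ = 1 − 6Σd² / [n(n²−1)] = 1 − 6×58 / (8×63)
  = 1 − 348/504 = 1 − 0.6905 ≈ 0.310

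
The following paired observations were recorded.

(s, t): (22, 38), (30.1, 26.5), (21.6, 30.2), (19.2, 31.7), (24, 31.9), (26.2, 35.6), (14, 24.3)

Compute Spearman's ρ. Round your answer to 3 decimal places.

Rank s: 4, 7, 3, 2, 5, 6, 1
Rank t: 7, 2, 3, 4, 5, 6, 1
d = rank(s) − rank(t): -3, 5, 0, -2, 0, 0, 0; Σd² = 38
ρ = 1 − 6Σd² / [n(n²−1)] = 1 − 6×38 / (7×48) = 1 − 228/336 ≈ 0.321

0.321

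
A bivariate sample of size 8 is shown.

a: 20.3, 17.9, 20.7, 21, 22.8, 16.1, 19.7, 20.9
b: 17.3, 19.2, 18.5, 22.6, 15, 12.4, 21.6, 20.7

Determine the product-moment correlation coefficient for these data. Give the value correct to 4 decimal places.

0.3473

n = 8, Σa = 159.4, Σb = 147.3, Σa² = 3205.94, Σb² = 2794.75, Σab = 2952.21
nΣab − ΣaΣb = 23617.68 − 23479.62 = 138.06
nΣa² − (Σa)² = 25647.52 − 25408.36 = 239.16; nΣb² − (Σb)² = 22358 − 21697.29 = 660.71
r = 138.06 / √(239.16 × 660.71) = 138.06 / 397.5115 ≈ 0.3473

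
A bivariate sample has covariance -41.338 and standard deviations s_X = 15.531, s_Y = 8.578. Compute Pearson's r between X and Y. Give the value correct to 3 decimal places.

-0.310

r = Cov(X,Y) / (s_X · s_Y) = -41.338 / (15.531 × 8.578)
  = -41.338 / 133.2249 ≈ -0.310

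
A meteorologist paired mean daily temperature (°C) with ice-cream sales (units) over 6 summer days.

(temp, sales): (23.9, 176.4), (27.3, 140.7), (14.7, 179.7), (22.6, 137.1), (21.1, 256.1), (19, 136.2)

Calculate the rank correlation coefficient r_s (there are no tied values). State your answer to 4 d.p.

Rank temp: 5, 6, 1, 4, 3, 2
Rank sales: 4, 3, 5, 2, 6, 1
d = rank(temp) − rank(sales): 1, 3, -4, 2, -3, 1; Σd² = 40
ρ = 1 − 6Σd² / [n(n²−1)] = 1 − 6×40 / (6×35) = 1 − 240/210 ≈ -0.1429

-0.1429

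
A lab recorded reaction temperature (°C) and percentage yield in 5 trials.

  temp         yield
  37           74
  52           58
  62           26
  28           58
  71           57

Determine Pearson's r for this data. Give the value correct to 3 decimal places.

n = 5, Σx = 250, Σy = 273, Σx² = 13742, Σy² = 16129, Σxy = 13037
nΣxy − ΣxΣy = 65185 − 68250 = -3065
nΣx² − (Σx)² = 68710 − 62500 = 6210; nΣy² − (Σy)² = 80645 − 74529 = 6116
r = -3065 / √(6210 × 6116) = -3065 / 6162.8208 ≈ -0.497

-0.497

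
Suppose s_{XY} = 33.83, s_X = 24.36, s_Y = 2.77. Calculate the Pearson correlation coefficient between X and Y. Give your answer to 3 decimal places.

r = Cov(X,Y) / (s_X · s_Y) = 33.83 / (24.36 × 2.77)
  = 33.83 / 67.4772 ≈ 0.501

0.501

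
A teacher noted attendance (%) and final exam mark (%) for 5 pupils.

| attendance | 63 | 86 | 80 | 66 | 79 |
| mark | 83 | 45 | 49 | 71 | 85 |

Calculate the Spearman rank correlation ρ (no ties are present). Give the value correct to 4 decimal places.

Rank attendance: 1, 5, 4, 2, 3
Rank mark: 4, 1, 2, 3, 5
d = rank(attendance) − rank(mark): -3, 4, 2, -1, -2; Σd² = 34
ρ = 1 − 6Σd² / [n(n²−1)] = 1 − 6×34 / (5×24) = 1 − 204/120 ≈ -0.7000

-0.7000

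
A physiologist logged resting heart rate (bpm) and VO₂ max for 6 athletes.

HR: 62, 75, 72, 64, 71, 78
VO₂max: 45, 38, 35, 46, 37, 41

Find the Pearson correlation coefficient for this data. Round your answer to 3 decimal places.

n = 6, Σx = 422, Σy = 242, Σx² = 29874, Σy² = 9860, Σxy = 16929
nΣxy − ΣxΣy = 101574 − 102124 = -550
nΣx² − (Σx)² = 179244 − 178084 = 1160; nΣy² − (Σy)² = 59160 − 58564 = 596
r = -550 / √(1160 × 596) = -550 / 831.4806 ≈ -0.661

-0.661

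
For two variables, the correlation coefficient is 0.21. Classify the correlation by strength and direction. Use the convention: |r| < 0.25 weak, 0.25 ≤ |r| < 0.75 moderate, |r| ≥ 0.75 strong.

weak positive

r = 0.21 > 0 so the relationship is positive.
|r| = 0.21, which falls in the weak range.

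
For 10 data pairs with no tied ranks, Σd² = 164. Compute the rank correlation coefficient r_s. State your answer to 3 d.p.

ρ = 1 − 6Σd² / [n(n²−1)] = 1 − 6×164 / (10×99)
  = 1 − 984/990 = 1 − 0.9939 ≈ 0.006

0.006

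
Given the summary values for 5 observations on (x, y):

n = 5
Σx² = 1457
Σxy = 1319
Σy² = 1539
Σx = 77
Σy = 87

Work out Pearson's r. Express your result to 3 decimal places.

-0.252

r = (nΣxy − ΣxΣy) / √[(nΣx² − (Σx)²)(nΣy² − (Σy)²)]
Numerator: 5×1319 − 77×87 = -104
Denominator: √[(7285 − 5929)(7695 − 7569)] = √[1356 × 126] = 413.3473
r = -104 / 413.3473 ≈ -0.252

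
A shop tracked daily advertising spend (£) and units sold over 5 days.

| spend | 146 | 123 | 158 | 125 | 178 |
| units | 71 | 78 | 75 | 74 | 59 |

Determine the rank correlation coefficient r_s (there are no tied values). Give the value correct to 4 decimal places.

-0.7000

Rank spend: 3, 1, 4, 2, 5
Rank units: 2, 5, 4, 3, 1
d = rank(spend) − rank(units): 1, -4, 0, -1, 4; Σd² = 34
ρ = 1 − 6Σd² / [n(n²−1)] = 1 − 6×34 / (5×24) = 1 − 204/120 ≈ -0.7000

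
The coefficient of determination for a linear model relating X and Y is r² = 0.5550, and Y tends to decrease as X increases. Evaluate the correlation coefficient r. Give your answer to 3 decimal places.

-0.745

|r| = √0.5550 = 0.745
The association is negative, so r = −0.745.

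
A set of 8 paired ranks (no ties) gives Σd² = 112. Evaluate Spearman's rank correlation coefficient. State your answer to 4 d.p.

ρ = 1 − 6Σd² / [n(n²−1)] = 1 − 6×112 / (8×63)
  = 1 − 672/504 = 1 − 1.33333 ≈ -0.3333

-0.3333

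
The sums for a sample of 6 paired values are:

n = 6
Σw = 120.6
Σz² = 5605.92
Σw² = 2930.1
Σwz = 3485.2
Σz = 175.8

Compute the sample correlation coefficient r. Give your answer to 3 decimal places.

r = (nΣwz − ΣwΣz) / √[(nΣw² − (Σw)²)(nΣz² − (Σz)²)]
Numerator: 6×3485.2 − 120.6×175.8 = -290.28
Denominator: √[(17580.6 − 14544.36)(33635.52 − 30905.64)] = √[3036.24 × 2729.88] = 2878.9878
r = -290.28 / 2878.9878 ≈ -0.101

-0.101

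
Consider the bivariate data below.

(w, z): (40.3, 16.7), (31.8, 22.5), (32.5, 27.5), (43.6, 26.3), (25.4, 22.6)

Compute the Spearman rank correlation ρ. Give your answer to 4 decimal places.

0.1000

Rank w: 4, 2, 3, 5, 1
Rank z: 1, 2, 5, 4, 3
d = rank(w) − rank(z): 3, 0, -2, 1, -2; Σd² = 18
ρ = 1 − 6Σd² / [n(n²−1)] = 1 − 6×18 / (5×24) = 1 − 108/120 ≈ 0.1000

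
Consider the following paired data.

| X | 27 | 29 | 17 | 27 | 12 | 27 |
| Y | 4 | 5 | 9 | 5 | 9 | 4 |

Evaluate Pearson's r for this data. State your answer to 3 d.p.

-0.938

n = 6, ΣX = 139, ΣY = 36, ΣX² = 3461, ΣY² = 244, ΣXY = 757
nΣXY − ΣXΣY = 4542 − 5004 = -462
nΣX² − (ΣX)² = 20766 − 19321 = 1445; nΣY² − (ΣY)² = 1464 − 1296 = 168
r = -462 / √(1445 × 168) = -462 / 492.7068 ≈ -0.938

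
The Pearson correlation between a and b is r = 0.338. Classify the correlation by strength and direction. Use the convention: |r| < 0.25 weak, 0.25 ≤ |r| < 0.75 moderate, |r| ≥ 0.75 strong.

moderate positive

r = 0.338 > 0 so the relationship is positive.
|r| = 0.338, which falls in the moderate range.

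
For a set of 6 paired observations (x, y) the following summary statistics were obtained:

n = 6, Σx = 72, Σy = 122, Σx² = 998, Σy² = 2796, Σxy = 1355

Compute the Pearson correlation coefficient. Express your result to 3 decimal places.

-0.530

r = (nΣxy − ΣxΣy) / √[(nΣx² − (Σx)²)(nΣy² − (Σy)²)]
Numerator: 6×1355 − 72×122 = -654
Denominator: √[(5988 − 5184)(16776 − 14884)] = √[804 × 1892] = 1233.3564
r = -654 / 1233.3564 ≈ -0.530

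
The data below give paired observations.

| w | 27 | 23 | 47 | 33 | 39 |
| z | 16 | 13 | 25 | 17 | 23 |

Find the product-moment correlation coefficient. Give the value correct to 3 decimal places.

0.974

n = 5, Σw = 169, Σz = 94, Σw² = 6077, Σz² = 1868, Σwz = 3364
nΣwz − ΣwΣz = 16820 − 15886 = 934
nΣw² − (Σw)² = 30385 − 28561 = 1824; nΣz² − (Σz)² = 9340 − 8836 = 504
r = 934 / √(1824 × 504) = 934 / 958.7992 ≈ 0.974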